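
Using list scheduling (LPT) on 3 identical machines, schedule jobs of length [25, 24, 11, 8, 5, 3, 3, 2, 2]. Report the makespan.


Jobs (LPT sorted): [25, 24, 11, 8, 5, 3, 3, 2, 2]
Machines: 3
  J=25 → Machine 1 (load: 0+25=25)
  J=24 → Machine 2 (load: 0+24=24)
  J=11 → Machine 3 (load: 0+11=11)
  J=8 → Machine 3 (load: 11+8=19)
  J=5 → Machine 3 (load: 19+5=24)
  J=3 → Machine 2 (load: 24+3=27)
  J=3 → Machine 3 (load: 24+3=27)
  J=2 → Machine 1 (load: 25+2=27)
  J=2 → Machine 1 (load: 27+2=29)
Machine loads: [29, 27, 27]
Makespan = max = 29 time units


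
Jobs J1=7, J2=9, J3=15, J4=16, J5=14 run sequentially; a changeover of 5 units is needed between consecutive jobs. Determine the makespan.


Makespan = Σ processing + (n-1) × setup
= (7 + 9 + 15 + 16 + 14) + (5-1)×5
= 61 + 20
= 81 time units


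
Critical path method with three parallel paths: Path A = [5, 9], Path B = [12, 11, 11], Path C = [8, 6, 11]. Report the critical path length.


Path A: 5 + 9 = 14
Path B: 12 + 11 + 11 = 34
Path C: 8 + 6 + 11 = 25
Critical path = longest = max(14, 34, 25)
= 34 (Path B)


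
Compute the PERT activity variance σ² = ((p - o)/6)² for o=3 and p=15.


σ² = ((p - o) / 6)² = (p - o)² / 36
= (15 - 3)² / 36
= 12² / 36
= 144 / 36
= 4.0000


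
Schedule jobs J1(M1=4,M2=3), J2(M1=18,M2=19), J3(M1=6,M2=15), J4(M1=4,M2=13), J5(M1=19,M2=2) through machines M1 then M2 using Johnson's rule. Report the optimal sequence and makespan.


Johnson's rule:
Group 1 (M1≤M2, sort by M1): ['J4', 'J3', 'J2']
Group 2 (M1>M2, sort desc M2): ['J1', 'J5']
Sequence: J4 → J3 → J2 → J1 → J5
Makespan calculation:
  J4: M1 done=4, M2 done=17
  J3: M1 done=10, M2 done=32
  J2: M1 done=28, M2 done=51
  J1: M1 done=32, M2 done=54
  J5: M1 done=51, M2 done=56
= Sequence: J4 → J3 → J2 → J1 → J5, Makespan: 56


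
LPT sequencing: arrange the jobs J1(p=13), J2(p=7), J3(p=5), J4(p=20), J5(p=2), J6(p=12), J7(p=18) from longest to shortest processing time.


LPT: sort by longest processing time first
  J4: p=20
  J7: p=18
  J1: p=13
  J6: p=12
  J2: p=7
  J3: p=5
  J5: p=2
Order: J4 → J7 → J1 → J6 → J2 → J3 → J5


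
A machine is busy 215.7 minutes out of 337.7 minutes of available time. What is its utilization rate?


Utilization = busy / total × 100
= 215.7 / 337.7 × 100
= 63.9%


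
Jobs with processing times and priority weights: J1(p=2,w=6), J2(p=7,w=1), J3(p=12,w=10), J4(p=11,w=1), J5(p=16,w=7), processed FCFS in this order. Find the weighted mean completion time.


Completion times:
  J1: C=2, w×C=6×2=12
  J2: C=9, w×C=1×9=9
  J3: C=21, w×C=10×21=210
  J4: C=32, w×C=1×32=32
  J5: C=48, w×C=7×48=336
Sum w×C = 599
Sum w = 25
Weighted avg = 599/25
= 23.96


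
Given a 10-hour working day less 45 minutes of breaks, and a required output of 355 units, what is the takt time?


Available = 10×60 - 45 = 555 min
Takt time = 555 / 355
= 1.56 min/unit


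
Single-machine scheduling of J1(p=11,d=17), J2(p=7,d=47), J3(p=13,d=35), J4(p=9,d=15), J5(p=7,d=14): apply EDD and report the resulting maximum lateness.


EDD order: J5 → J4 → J1 → J3 → J2
Completion and lateness:
  J5: C=7, d=14, L=7-14=-7
  J4: C=16, d=15, L=16-15=1
  J1: C=27, d=17, L=27-17=10
  J3: C=40, d=35, L=40-35=5
  J2: C=47, d=47, L=47-47=0
Lmax = max(-7, 1, 10, 5, 0)
= 10


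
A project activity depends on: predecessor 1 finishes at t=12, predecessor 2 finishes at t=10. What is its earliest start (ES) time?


ES = max of all predecessor completion times
Predecessors: [12, 10]
ES = max(12, 10)
= 12


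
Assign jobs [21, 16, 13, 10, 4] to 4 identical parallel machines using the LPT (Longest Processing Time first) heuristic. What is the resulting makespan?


Jobs (LPT sorted): [21, 16, 13, 10, 4]
Machines: 4
  J=21 → Machine 1 (load: 0+21=21)
  J=16 → Machine 2 (load: 0+16=16)
  J=13 → Machine 3 (load: 0+13=13)
  J=10 → Machine 4 (load: 0+10=10)
  J=4 → Machine 4 (load: 10+4=14)
Machine loads: [21, 16, 13, 14]
Makespan = max = 21 time units


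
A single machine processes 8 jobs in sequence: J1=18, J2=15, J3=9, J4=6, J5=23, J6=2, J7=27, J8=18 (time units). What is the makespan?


Sequential makespan: sum all processing times
= 18 + 15 + 9 + 6 + 23 + 2 + 27 + 18
= 118 time units


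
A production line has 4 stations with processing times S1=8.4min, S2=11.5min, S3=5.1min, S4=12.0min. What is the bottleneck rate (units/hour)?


Bottleneck = longest station time
Station times: [8.4, 11.5, 5.1, 12.0]
Max = 12.0 min
Rate = 60 / 12.0
= 5.00 units/hour (bottleneck: 12.0min)


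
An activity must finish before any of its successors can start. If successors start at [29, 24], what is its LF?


LF = min of all successor start times
Successors start at: [29, 24]
LF = min(29, 24)
= 24


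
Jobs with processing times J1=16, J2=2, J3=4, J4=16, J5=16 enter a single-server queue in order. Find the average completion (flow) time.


Completion times:
  J1: completes at 16
  J2: completes at 18
  J3: completes at 22
  J4: completes at 38
  J5: completes at 54
Sum = 148
Average = 148/5
= 29.60


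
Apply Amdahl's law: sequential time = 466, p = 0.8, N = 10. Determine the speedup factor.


Amdahl's law: T_p = T × ((1-p) + p/N)
= 466 × ((1-0.8) + 0.8/10)
= 466 × (0.20 + 0.0800)
= 466 × 0.2800
= 130.48
Speedup = 466/130.48
= 3.57×


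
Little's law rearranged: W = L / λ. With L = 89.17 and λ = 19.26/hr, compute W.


Little's law: L = λW → W = L / λ
= 89.17 / 19.26
= 4.63 hours


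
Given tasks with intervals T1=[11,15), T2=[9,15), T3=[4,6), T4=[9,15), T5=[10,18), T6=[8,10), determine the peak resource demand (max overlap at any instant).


Check each time point for overlaps:
  t=11: 4 tasks active (T1, T2, T4, T5)
Max concurrent = 4


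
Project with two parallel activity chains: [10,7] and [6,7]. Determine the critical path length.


Path A: 10 + 7 = 17
Path B: 6 + 7 = 13
Critical path = longest = max(17, 13)
= 17 (Path A)


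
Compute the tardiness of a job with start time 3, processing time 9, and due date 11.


Completion = start + processing = 3 + 9 = 12
Tardiness = max(0, C - d) = max(0, 12 - 11)
= max(0, 1)
= 1


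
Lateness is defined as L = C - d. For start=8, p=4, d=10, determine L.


Completion = 8 + 4 = 12
Lateness = C - d = 12 - 10
= 2


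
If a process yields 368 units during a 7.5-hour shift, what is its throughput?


Throughput = units / time
= 368 / 7.5
= 49.1 units/hour


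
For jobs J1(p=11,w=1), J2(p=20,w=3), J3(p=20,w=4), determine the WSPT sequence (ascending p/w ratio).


WSPT (Smith's rule): sort by p/w ascending
  J3: p/w = 20/4 = 5.000
  J2: p/w = 20/3 = 6.667
  J1: p/w = 11/1 = 11.000
Order: J3 → J2 → J1


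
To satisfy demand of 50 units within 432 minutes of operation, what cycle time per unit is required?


Cycle time = available time / demand
= 432 / 50
= 8.64 min/unit


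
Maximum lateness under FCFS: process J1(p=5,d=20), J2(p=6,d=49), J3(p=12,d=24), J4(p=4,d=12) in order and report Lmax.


Lateness per job (L = C - d):
  J1: C=5, d=20, L=-15
  J2: C=11, d=49, L=-38
  J3: C=23, d=24, L=-1
  J4: C=27, d=12, L=15
Lmax = max(-15, -38, -1, 15)
= 15


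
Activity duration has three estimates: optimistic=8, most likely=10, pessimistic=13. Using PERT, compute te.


te = (o + 4m + p) / 6
= (8 + 4×10 + 13) / 6
= (8 + 40 + 13) / 6
= 61 / 6
= 10.17


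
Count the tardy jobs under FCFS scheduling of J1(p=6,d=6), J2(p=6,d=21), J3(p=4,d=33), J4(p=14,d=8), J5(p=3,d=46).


Completion vs due date:
  J1: C=6, d=6 → on time
  J2: C=12, d=21 → on time
  J3: C=16, d=33 → on time
  J4: C=30, d=8 → TARDY
  J5: C=33, d=46 → on time
Tardy jobs: J4
Count = 1


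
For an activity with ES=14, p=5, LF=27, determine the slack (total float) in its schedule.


EF = ES + duration = 14 + 5 = 19
LS = LF - duration = 27 - 5 = 22
Total Float = LF - EF = 27 - 19
(or LS - ES = 22 - 14)
= 8


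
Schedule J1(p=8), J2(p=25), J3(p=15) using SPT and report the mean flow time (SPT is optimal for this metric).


SPT order: J1 → J3 → J2
Completion times:
  J1: C=8
  J3: C=23
  J2: C=48
Sum = 79, n = 3
Mean flow = 79/3
= 26.33


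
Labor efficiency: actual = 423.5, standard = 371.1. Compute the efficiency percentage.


Efficiency = (actual / standard) × 100
= (423.5 / 371.1) × 100
= 114.1%


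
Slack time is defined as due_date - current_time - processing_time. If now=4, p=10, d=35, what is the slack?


Slack = due - current_time - processing
= 35 - 4 - 10
= 21


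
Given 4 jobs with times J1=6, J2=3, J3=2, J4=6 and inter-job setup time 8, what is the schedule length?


Makespan = Σ processing + (n-1) × setup
= (6 + 3 + 2 + 6) + (4-1)×8
= 17 + 24
= 41 time units


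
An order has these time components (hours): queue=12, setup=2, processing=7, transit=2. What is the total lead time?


Lead time = queue + setup + processing + transit
= 12 + 2 + 7 + 2
= 23 hours


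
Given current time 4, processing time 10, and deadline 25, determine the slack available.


Slack = due - current_time - processing
= 25 - 4 - 10
= 11


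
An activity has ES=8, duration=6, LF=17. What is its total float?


EF = ES + duration = 8 + 6 = 14
LS = LF - duration = 17 - 6 = 11
Total Float = LF - EF = 17 - 14
(or LS - ES = 11 - 8)
= 3


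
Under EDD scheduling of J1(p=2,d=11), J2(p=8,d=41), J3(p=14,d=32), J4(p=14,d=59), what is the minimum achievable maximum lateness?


EDD order: J1 → J3 → J2 → J4
Completion and lateness:
  J1: C=2, d=11, L=2-11=-9
  J3: C=16, d=32, L=16-32=-16
  J2: C=24, d=41, L=24-41=-17
  J4: C=38, d=59, L=38-59=-21
Lmax = max(-9, -16, -17, -21)
= -9


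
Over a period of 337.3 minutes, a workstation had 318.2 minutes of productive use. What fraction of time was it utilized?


Utilization = busy / total × 100
= 318.2 / 337.3 × 100
= 94.3%


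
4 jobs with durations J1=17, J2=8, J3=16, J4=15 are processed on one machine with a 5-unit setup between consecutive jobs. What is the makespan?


Makespan = Σ processing + (n-1) × setup
= (17 + 8 + 16 + 15) + (4-1)×5
= 56 + 15
= 71 time units


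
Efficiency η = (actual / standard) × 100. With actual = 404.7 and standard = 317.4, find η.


Efficiency = (actual / standard) × 100
= (404.7 / 317.4) × 100
= 127.5%


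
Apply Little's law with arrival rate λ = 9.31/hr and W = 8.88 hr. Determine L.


Little's law: L = λ × W
= 9.31 × 8.88
= 82.67


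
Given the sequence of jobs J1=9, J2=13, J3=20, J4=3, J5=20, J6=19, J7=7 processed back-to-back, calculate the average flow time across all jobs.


Completion times:
  J1: completes at 9
  J2: completes at 22
  J3: completes at 42
  J4: completes at 45
  J5: completes at 65
  J6: completes at 84
  J7: completes at 91
Sum = 358
Average = 358/7
= 51.14


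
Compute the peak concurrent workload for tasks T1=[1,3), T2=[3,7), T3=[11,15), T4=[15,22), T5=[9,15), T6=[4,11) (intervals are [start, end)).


Check each time point for overlaps:
  t=4: 2 tasks active (T2, T6)
Max concurrent = 2


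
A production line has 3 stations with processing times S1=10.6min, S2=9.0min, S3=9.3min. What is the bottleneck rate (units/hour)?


Bottleneck = longest station time
Station times: [10.6, 9.0, 9.3]
Max = 10.6 min
Rate = 60 / 10.6
= 5.66 units/hour (bottleneck: 10.6min)


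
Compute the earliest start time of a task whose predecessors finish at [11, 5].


ES = max of all predecessor completion times
Predecessors: [11, 5]
ES = max(11, 5)
= 11


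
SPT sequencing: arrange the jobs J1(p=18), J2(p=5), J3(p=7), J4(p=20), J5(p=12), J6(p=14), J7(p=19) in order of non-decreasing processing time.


SPT: sort by shortest processing time
  J2: p=5
  J3: p=7
  J5: p=12
  J6: p=14
  J1: p=18
  J7: p=19
  J4: p=20
Order: J2 → J3 → J5 → J6 → J1 → J7 → J4


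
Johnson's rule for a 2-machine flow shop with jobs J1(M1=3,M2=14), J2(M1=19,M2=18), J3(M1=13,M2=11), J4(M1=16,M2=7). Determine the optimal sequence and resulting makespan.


Johnson's rule:
Group 1 (M1≤M2, sort by M1): ['J1']
Group 2 (M1>M2, sort desc M2): ['J2', 'J3', 'J4']
Sequence: J1 → J2 → J3 → J4
Makespan calculation:
  J1: M1 done=3, M2 done=17
  J2: M1 done=22, M2 done=40
  J3: M1 done=35, M2 done=51
  J4: M1 done=51, M2 done=58
= Sequence: J1 → J2 → J3 → J4, Makespan: 58


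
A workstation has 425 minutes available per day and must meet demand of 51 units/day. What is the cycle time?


Cycle time = available time / demand
= 425 / 51
= 8.33 min/unit


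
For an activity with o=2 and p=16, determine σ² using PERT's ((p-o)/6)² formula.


σ² = ((p - o) / 6)² = (p - o)² / 36
= (16 - 2)² / 36
= 14² / 36
= 196 / 36
= 5.4444


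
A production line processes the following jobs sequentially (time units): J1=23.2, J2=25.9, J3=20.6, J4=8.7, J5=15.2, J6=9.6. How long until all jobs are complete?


Sequential makespan: sum all processing times
= 23.2 + 25.9 + 20.6 + 8.7 + 15.2 + 9.6
= 103.2 time units


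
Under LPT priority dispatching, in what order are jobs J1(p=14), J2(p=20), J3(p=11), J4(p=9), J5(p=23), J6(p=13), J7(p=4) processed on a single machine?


LPT: sort by longest processing time first
  J5: p=23
  J2: p=20
  J1: p=14
  J6: p=13
  J3: p=11
  J4: p=9
  J7: p=4
Order: J5 → J2 → J1 → J6 → J3 → J4 → J7


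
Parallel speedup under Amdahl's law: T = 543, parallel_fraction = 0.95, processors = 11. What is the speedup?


Amdahl's law: T_p = T × ((1-p) + p/N)
= 543 × ((1-0.95) + 0.95/11)
= 543 × (0.05 + 0.0864)
= 543 × 0.1364
= 74.05
Speedup = 543/74.05
= 7.33×


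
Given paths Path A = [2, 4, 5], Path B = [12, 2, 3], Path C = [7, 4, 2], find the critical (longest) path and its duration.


Path A: 2 + 4 + 5 = 11
Path B: 12 + 2 + 3 = 17
Path C: 7 + 4 + 2 = 13
Critical path = longest = max(11, 17, 13)
= 17 (Path B)


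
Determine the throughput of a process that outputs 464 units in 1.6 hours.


Throughput = units / time
= 464 / 1.6
= 290.0 units/hour


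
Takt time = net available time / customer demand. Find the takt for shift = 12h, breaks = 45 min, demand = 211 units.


Available = 12×60 - 45 = 675 min
Takt time = 675 / 211
= 3.20 min/unit


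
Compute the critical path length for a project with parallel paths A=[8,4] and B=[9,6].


Path A: 8 + 4 = 12
Path B: 9 + 6 = 15
Critical path = longest = max(12, 15)
= 15 (Path B)


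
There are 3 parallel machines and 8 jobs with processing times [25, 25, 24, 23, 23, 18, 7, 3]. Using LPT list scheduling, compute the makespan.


Jobs (LPT sorted): [25, 25, 24, 23, 23, 18, 7, 3]
Machines: 3
  J=25 → Machine 1 (load: 0+25=25)
  J=25 → Machine 2 (load: 0+25=25)
  J=24 → Machine 3 (load: 0+24=24)
  J=23 → Machine 3 (load: 24+23=47)
  J=23 → Machine 1 (load: 25+23=48)
  J=18 → Machine 2 (load: 25+18=43)
  J=7 → Machine 2 (load: 43+7=50)
  J=3 → Machine 3 (load: 47+3=50)
Machine loads: [48, 50, 50]
Makespan = max = 50 time units


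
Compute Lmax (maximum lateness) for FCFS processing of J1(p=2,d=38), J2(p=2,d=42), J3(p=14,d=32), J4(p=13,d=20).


Lateness per job (L = C - d):
  J1: C=2, d=38, L=-36
  J2: C=4, d=42, L=-38
  J3: C=18, d=32, L=-14
  J4: C=31, d=20, L=11
Lmax = max(-36, -38, -14, 11)
= 11


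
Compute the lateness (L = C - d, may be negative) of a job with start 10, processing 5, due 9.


Completion = 10 + 5 = 15
Lateness = C - d = 15 - 9
= 6


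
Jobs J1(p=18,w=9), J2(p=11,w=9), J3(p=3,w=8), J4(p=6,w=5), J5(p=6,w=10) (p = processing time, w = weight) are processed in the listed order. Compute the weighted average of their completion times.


Completion times:
  J1: C=18, w×C=9×18=162
  J2: C=29, w×C=9×29=261
  J3: C=32, w×C=8×32=256
  J4: C=38, w×C=5×38=190
  J5: C=44, w×C=10×44=440
Sum w×C = 1309
Sum w = 41
Weighted avg = 1309/41
= 31.93


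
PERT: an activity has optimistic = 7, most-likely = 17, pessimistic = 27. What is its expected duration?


te = (o + 4m + p) / 6
= (7 + 4×17 + 27) / 6
= (7 + 68 + 27) / 6
= 102 / 6
= 17.00


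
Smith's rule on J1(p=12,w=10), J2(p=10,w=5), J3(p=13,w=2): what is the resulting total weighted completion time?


WSPT order (by p/w): J1 → J2 → J3
  J1: C=12, w·C=10×12=120
  J2: C=22, w·C=5×22=110
  J3: C=35, w·C=2×35=70
Σ w·C = 300
= 300


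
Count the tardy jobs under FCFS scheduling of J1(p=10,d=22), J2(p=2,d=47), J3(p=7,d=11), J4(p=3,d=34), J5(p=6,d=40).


Completion vs due date:
  J1: C=10, d=22 → on time
  J2: C=12, d=47 → on time
  J3: C=19, d=11 → TARDY
  J4: C=22, d=34 → on time
  J5: C=28, d=40 → on time
Tardy jobs: J3
Count = 1


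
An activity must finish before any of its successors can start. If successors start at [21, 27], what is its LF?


LF = min of all successor start times
Successors start at: [21, 27]
LF = min(21, 27)
= 21


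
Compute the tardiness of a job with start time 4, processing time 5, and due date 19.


Completion = start + processing = 4 + 5 = 9
Tardiness = max(0, C - d) = max(0, 9 - 19)
= max(0, -10)
= 0


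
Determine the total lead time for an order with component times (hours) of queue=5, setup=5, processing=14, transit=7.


Lead time = queue + setup + processing + transit
= 5 + 5 + 14 + 7
= 31 hours


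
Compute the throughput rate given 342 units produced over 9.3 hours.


Throughput = units / time
= 342 / 9.3
= 36.8 units/hour


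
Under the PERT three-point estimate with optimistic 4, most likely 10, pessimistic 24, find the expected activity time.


te = (o + 4m + p) / 6
= (4 + 4×10 + 24) / 6
= (4 + 40 + 24) / 6
= 68 / 6
= 11.33


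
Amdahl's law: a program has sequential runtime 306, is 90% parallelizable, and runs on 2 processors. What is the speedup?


Amdahl's law: T_p = T × ((1-p) + p/N)
= 306 × ((1-0.9) + 0.9/2)
= 306 × (0.10 + 0.4500)
= 306 × 0.5500
= 168.30
Speedup = 306/168.30
= 1.82×


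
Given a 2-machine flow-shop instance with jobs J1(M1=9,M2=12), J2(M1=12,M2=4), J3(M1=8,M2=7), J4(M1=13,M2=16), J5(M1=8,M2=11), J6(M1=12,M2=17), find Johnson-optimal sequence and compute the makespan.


Johnson's rule:
Group 1 (M1≤M2, sort by M1): ['J5', 'J1', 'J6', 'J4']
Group 2 (M1>M2, sort desc M2): ['J3', 'J2']
Sequence: J5 → J1 → J6 → J4 → J3 → J2
Makespan calculation:
  J5: M1 done=8, M2 done=19
  J1: M1 done=17, M2 done=31
  J6: M1 done=29, M2 done=48
  J4: M1 done=42, M2 done=64
  J3: M1 done=50, M2 done=71
  J2: M1 done=62, M2 done=75
= Sequence: J5 → J1 → J6 → J4 → J3 → J2, Makespan: 75


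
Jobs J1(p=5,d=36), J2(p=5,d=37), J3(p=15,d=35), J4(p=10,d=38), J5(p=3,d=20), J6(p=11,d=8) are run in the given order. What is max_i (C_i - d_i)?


Lateness per job (L = C - d):
  J1: C=5, d=36, L=-31
  J2: C=10, d=37, L=-27
  J3: C=25, d=35, L=-10
  J4: C=35, d=38, L=-3
  J5: C=38, d=20, L=18
  J6: C=49, d=8, L=41
Lmax = max(-31, -27, -10, -3, 18, 41)
= 41


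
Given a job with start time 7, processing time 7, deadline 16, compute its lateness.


Completion = 7 + 7 = 14
Lateness = C - d = 14 - 16
= -2


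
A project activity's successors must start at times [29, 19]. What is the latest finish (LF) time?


LF = min of all successor start times
Successors start at: [29, 19]
LF = min(29, 19)
= 19


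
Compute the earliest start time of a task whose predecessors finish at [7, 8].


ES = max of all predecessor completion times
Predecessors: [7, 8]
ES = max(7, 8)
= 8


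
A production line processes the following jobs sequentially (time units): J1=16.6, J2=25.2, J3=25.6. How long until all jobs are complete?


Sequential makespan: sum all processing times
= 16.6 + 25.2 + 25.6
= 67.4 time units


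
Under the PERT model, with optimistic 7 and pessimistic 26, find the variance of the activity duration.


σ² = ((p - o) / 6)² = (p - o)² / 36
= (26 - 7)² / 36
= 19² / 36
= 361 / 36
= 10.0278


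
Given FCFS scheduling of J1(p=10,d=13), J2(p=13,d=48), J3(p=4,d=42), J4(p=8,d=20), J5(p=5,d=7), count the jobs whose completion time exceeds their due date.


Completion vs due date:
  J1: C=10, d=13 → on time
  J2: C=23, d=48 → on time
  J3: C=27, d=42 → on time
  J4: C=35, d=20 → TARDY
  J5: C=40, d=7 → TARDY
Tardy jobs: J4, J5
Count = 2


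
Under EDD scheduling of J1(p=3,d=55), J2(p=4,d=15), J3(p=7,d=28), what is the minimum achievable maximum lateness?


EDD order: J2 → J3 → J1
Completion and lateness:
  J2: C=4, d=15, L=4-15=-11
  J3: C=11, d=28, L=11-28=-17
  J1: C=14, d=55, L=14-55=-41
Lmax = max(-11, -17, -41)
= -11


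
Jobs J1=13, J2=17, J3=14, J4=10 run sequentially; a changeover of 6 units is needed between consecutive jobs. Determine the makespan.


Makespan = Σ processing + (n-1) × setup
= (13 + 17 + 14 + 10) + (4-1)×6
= 54 + 18
= 72 time units


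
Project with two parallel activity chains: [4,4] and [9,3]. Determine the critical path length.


Path A: 4 + 4 = 8
Path B: 9 + 3 = 12
Critical path = longest = max(8, 12)
= 12 (Path B)


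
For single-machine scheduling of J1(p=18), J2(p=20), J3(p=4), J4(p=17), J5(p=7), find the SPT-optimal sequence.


SPT: sort by shortest processing time
  J3: p=4
  J5: p=7
  J4: p=17
  J1: p=18
  J2: p=20
Order: J3 → J5 → J4 → J1 → J2


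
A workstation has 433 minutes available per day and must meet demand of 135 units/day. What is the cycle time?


Cycle time = available time / demand
= 433 / 135
= 3.21 min/unit


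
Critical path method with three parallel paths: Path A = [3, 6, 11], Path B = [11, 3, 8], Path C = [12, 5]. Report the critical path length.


Path A: 3 + 6 + 11 = 20
Path B: 11 + 3 + 8 = 22
Path C: 12 + 5 = 17
Critical path = longest = max(20, 22, 17)
= 22 (Path B)


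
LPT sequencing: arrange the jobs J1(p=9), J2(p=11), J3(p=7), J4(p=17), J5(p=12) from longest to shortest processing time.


LPT: sort by longest processing time first
  J4: p=17
  J5: p=12
  J2: p=11
  J1: p=9
  J3: p=7
Order: J4 → J5 → J2 → J1 → J3


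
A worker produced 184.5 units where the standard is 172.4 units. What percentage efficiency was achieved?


Efficiency = (actual / standard) × 100
= (184.5 / 172.4) × 100
= 107.0%


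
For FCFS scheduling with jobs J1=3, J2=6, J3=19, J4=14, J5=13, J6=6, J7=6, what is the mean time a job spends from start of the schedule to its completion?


Completion times:
  J1: completes at 3
  J2: completes at 9
  J3: completes at 28
  J4: completes at 42
  J5: completes at 55
  J6: completes at 61
  J7: completes at 67
Sum = 265
Average = 265/7
= 37.86


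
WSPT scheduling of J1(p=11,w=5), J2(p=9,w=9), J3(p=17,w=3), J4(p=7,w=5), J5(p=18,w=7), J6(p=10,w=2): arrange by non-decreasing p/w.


WSPT (Smith's rule): sort by p/w ascending
  J2: p/w = 9/9 = 1.000
  J4: p/w = 7/5 = 1.400
  J1: p/w = 11/5 = 2.200
  J5: p/w = 18/7 = 2.571
  J6: p/w = 10/2 = 5.000
  J3: p/w = 17/3 = 5.667
Order: J2 → J4 → J1 → J5 → J6 → J3


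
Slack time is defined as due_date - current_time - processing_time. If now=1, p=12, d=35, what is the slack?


Slack = due - current_time - processing
= 35 - 1 - 12
= 22


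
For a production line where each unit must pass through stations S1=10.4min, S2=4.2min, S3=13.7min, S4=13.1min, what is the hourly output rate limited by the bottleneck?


Bottleneck = longest station time
Station times: [10.4, 4.2, 13.7, 13.1]
Max = 13.7 min
Rate = 60 / 13.7
= 4.38 units/hour (bottleneck: 13.7min)


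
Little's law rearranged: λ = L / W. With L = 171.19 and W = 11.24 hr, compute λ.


Little's law: L = λW → λ = L / W
= 171.19 / 11.24
= 15.23 per hour


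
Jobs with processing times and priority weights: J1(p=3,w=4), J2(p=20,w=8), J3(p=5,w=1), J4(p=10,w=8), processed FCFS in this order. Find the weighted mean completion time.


Completion times:
  J1: C=3, w×C=4×3=12
  J2: C=23, w×C=8×23=184
  J3: C=28, w×C=1×28=28
  J4: C=38, w×C=8×38=304
Sum w×C = 528
Sum w = 21
Weighted avg = 528/21
= 25.14


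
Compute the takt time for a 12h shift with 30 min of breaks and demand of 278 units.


Available = 12×60 - 30 = 690 min
Takt time = 690 / 278
= 2.48 min/unit


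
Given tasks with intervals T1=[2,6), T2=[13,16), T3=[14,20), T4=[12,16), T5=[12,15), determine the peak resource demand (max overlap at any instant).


Check each time point for overlaps:
  t=14: 4 tasks active (T2, T3, T4, T5)
Max concurrent = 4


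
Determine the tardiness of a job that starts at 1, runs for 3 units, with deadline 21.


Completion = start + processing = 1 + 3 = 4
Tardiness = max(0, C - d) = max(0, 4 - 21)
= max(0, -17)
= 0


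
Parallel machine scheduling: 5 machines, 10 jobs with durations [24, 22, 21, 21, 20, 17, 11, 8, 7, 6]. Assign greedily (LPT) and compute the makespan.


Jobs (LPT sorted): [24, 22, 21, 21, 20, 17, 11, 8, 7, 6]
Machines: 5
  J=24 → Machine 1 (load: 0+24=24)
  J=22 → Machine 2 (load: 0+22=22)
  J=21 → Machine 3 (load: 0+21=21)
  J=21 → Machine 4 (load: 0+21=21)
  J=20 → Machine 5 (load: 0+20=20)
  J=17 → Machine 5 (load: 20+17=37)
  J=11 → Machine 3 (load: 21+11=32)
  J=8 → Machine 4 (load: 21+8=29)
  J=7 → Machine 2 (load: 22+7=29)
  J=6 → Machine 1 (load: 24+6=30)
Machine loads: [30, 29, 32, 29, 37]
Makespan = max = 37 time units


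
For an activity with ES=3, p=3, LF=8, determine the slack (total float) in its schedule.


EF = ES + duration = 3 + 3 = 6
LS = LF - duration = 8 - 3 = 5
Total Float = LF - EF = 8 - 6
(or LS - ES = 5 - 3)
= 2


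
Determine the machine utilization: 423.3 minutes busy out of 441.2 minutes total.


Utilization = busy / total × 100
= 423.3 / 441.2 × 100
= 95.9%


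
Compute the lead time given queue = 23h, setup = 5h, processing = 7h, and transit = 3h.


Lead time = queue + setup + processing + transit
= 23 + 5 + 7 + 3
= 38 hours


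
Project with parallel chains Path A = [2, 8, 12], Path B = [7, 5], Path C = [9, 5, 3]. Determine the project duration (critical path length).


Path A: 2 + 8 + 12 = 22
Path B: 7 + 5 = 12
Path C: 9 + 5 + 3 = 17
Critical path = longest = max(22, 12, 17)
= 22 (Path A)


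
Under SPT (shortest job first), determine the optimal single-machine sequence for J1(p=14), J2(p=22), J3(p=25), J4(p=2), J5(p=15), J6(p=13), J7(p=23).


SPT: sort by shortest processing time
  J4: p=2
  J6: p=13
  J1: p=14
  J5: p=15
  J2: p=22
  J7: p=23
  J3: p=25
Order: J4 → J6 → J1 → J5 → J2 → J7 → J3


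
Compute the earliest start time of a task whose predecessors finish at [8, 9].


ES = max of all predecessor completion times
Predecessors: [8, 9]
ES = max(8, 9)
= 9


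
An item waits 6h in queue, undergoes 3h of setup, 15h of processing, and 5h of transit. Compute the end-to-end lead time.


Lead time = queue + setup + processing + transit
= 6 + 3 + 15 + 5
= 29 hours


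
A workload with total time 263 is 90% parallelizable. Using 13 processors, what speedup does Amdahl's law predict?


Amdahl's law: T_p = T × ((1-p) + p/N)
= 263 × ((1-0.9) + 0.9/13)
= 263 × (0.10 + 0.0692)
= 263 × 0.1692
= 44.51
Speedup = 263/44.51
= 5.91×


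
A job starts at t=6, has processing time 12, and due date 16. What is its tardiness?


Completion = start + processing = 6 + 12 = 18
Tardiness = max(0, C - d) = max(0, 18 - 16)
= max(0, 2)
= 2


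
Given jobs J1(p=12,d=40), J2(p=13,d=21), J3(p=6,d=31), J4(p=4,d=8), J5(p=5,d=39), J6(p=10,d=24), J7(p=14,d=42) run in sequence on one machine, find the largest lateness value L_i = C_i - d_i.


Lateness per job (L = C - d):
  J1: C=12, d=40, L=-28
  J2: C=25, d=21, L=4
  J3: C=31, d=31, L=0
  J4: C=35, d=8, L=27
  J5: C=40, d=39, L=1
  J6: C=50, d=24, L=26
  J7: C=64, d=42, L=22
Lmax = max(-28, 4, 0, 27, 1, 26, 22)
= 27


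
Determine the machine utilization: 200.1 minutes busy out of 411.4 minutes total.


Utilization = busy / total × 100
= 200.1 / 411.4 × 100
= 48.6%


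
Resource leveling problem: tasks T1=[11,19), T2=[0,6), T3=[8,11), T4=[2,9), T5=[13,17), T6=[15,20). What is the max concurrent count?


Check each time point for overlaps:
  t=15: 3 tasks active (T1, T5, T6)
Max concurrent = 3


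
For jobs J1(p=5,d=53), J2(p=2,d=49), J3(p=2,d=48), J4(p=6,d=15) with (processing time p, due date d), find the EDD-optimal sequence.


EDD: sort by earliest due date
  J4: d=15, p=6
  J3: d=48, p=2
  J2: d=49, p=2
  J1: d=53, p=5
Order: J4 → J3 → J2 → J1


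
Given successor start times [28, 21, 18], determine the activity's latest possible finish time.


LF = min of all successor start times
Successors start at: [28, 21, 18]
LF = min(28, 21, 18)
= 18


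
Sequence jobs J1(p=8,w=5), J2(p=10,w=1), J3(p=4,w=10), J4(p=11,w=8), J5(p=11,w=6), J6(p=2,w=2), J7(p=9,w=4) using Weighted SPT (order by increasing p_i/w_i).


WSPT (Smith's rule): sort by p/w ascending
  J3: p/w = 4/10 = 0.400
  J6: p/w = 2/2 = 1.000
  J4: p/w = 11/8 = 1.375
  J1: p/w = 8/5 = 1.600
  J5: p/w = 11/6 = 1.833
  J7: p/w = 9/4 = 2.250
  J2: p/w = 10/1 = 10.000
Order: J3 → J6 → J4 → J1 → J5 → J7 → J2


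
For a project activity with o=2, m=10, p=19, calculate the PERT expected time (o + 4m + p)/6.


te = (o + 4m + p) / 6
= (2 + 4×10 + 19) / 6
= (2 + 40 + 19) / 6
= 61 / 6
= 10.17


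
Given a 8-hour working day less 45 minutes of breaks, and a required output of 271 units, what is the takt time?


Available = 8×60 - 45 = 435 min
Takt time = 435 / 271
= 1.61 min/unit


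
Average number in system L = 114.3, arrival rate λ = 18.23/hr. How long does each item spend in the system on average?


Little's law: L = λW → W = L / λ
= 114.3 / 18.23
= 6.27 hours


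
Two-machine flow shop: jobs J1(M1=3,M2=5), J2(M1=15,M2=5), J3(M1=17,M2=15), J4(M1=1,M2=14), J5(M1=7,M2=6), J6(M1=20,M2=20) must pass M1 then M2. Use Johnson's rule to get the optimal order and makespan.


Johnson's rule:
Group 1 (M1≤M2, sort by M1): ['J4', 'J1', 'J6']
Group 2 (M1>M2, sort desc M2): ['J3', 'J5', 'J2']
Sequence: J4 → J1 → J6 → J3 → J5 → J2
Makespan calculation:
  J4: M1 done=1, M2 done=15
  J1: M1 done=4, M2 done=20
  J6: M1 done=24, M2 done=44
  J3: M1 done=41, M2 done=59
  J5: M1 done=48, M2 done=65
  J2: M1 done=63, M2 done=70
= Sequence: J4 → J1 → J6 → J3 → J5 → J2, Makespan: 70


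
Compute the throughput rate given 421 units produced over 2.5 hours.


Throughput = units / time
= 421 / 2.5
= 168.4 units/hour


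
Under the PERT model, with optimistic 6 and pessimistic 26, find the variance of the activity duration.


σ² = ((p - o) / 6)² = (p - o)² / 36
= (26 - 6)² / 36
= 20² / 36
= 400 / 36
= 11.1111


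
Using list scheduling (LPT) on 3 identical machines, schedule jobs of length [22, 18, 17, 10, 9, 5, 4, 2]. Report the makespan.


Jobs (LPT sorted): [22, 18, 17, 10, 9, 5, 4, 2]
Machines: 3
  J=22 → Machine 1 (load: 0+22=22)
  J=18 → Machine 2 (load: 0+18=18)
  J=17 → Machine 3 (load: 0+17=17)
  J=10 → Machine 3 (load: 17+10=27)
  J=9 → Machine 2 (load: 18+9=27)
  J=5 → Machine 1 (load: 22+5=27)
  J=4 → Machine 1 (load: 27+4=31)
  J=2 → Machine 2 (load: 27+2=29)
Machine loads: [31, 29, 27]
Makespan = max = 31 time units


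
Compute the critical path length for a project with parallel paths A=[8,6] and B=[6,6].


Path A: 8 + 6 = 14
Path B: 6 + 6 = 12
Critical path = longest = max(14, 12)
= 14 (Path A)


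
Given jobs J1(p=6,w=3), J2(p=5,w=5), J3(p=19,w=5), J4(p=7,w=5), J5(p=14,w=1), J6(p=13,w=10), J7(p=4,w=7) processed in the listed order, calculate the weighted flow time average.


Completion times:
  J1: C=6, w×C=3×6=18
  J2: C=11, w×C=5×11=55
  J3: C=30, w×C=5×30=150
  J4: C=37, w×C=5×37=185
  J5: C=51, w×C=1×51=51
  J6: C=64, w×C=10×64=640
  J7: C=68, w×C=7×68=476
Sum w×C = 1575
Sum w = 36
Weighted avg = 1575/36
= 43.75


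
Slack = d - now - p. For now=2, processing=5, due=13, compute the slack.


Slack = due - current_time - processing
= 13 - 2 - 5
= 6


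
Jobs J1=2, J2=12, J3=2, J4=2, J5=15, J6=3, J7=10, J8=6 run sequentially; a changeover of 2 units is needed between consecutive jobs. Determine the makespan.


Makespan = Σ processing + (n-1) × setup
= (2 + 12 + 2 + 2 + 15 + 3 + 10 + 6) + (8-1)×2
= 52 + 14
= 66 time units


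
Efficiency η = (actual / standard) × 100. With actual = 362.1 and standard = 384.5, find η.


Efficiency = (actual / standard) × 100
= (362.1 / 384.5) × 100
= 94.2%


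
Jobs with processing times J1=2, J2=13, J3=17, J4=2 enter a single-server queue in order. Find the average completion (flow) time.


Completion times:
  J1: completes at 2
  J2: completes at 15
  J3: completes at 32
  J4: completes at 34
Sum = 83
Average = 83/4
= 20.75


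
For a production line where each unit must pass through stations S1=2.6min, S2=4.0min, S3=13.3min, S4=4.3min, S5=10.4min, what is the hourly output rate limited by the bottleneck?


Bottleneck = longest station time
Station times: [2.6, 4.0, 13.3, 4.3, 10.4]
Max = 13.3 min
Rate = 60 / 13.3
= 4.51 units/hour (bottleneck: 13.3min)


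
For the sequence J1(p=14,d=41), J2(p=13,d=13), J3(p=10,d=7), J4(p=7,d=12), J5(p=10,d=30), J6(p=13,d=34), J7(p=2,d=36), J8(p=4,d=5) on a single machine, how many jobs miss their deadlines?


Completion vs due date:
  J1: C=14, d=41 → on time
  J2: C=27, d=13 → TARDY
  J3: C=37, d=7 → TARDY
  J4: C=44, d=12 → TARDY
  J5: C=54, d=30 → TARDY
  J6: C=67, d=34 → TARDY
  J7: C=69, d=36 → TARDY
  J8: C=73, d=5 → TARDY
Tardy jobs: J2, J3, J4, J5, J6, J7, J8
Count = 7


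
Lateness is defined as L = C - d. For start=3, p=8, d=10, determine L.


Completion = 3 + 8 = 11
Lateness = C - d = 11 - 10
= 1


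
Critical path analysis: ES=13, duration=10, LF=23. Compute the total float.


EF = ES + duration = 13 + 10 = 23
LS = LF - duration = 23 - 10 = 13
Total Float = LF - EF = 23 - 23
(or LS - ES = 13 - 13)
= 0


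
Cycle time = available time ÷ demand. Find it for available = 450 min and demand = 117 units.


Cycle time = available time / demand
= 450 / 117
= 3.85 min/unit


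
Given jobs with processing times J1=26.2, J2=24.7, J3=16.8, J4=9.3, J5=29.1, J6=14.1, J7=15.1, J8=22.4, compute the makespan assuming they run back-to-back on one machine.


Sequential makespan: sum all processing times
= 26.2 + 24.7 + 16.8 + 9.3 + 29.1 + 14.1 + 15.1 + 22.4
= 157.7 time units


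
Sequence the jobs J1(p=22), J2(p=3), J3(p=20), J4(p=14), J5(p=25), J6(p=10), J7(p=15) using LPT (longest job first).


LPT: sort by longest processing time first
  J5: p=25
  J1: p=22
  J3: p=20
  J7: p=15
  J4: p=14
  J6: p=10
  J2: p=3
Order: J5 → J1 → J3 → J7 → J4 → J6 → J2


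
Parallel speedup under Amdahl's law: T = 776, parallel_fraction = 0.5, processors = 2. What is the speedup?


Amdahl's law: T_p = T × ((1-p) + p/N)
= 776 × ((1-0.5) + 0.5/2)
= 776 × (0.50 + 0.2500)
= 776 × 0.7500
= 582.00
Speedup = 776/582.00
= 1.33×


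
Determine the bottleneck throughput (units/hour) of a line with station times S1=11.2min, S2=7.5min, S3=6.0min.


Bottleneck = longest station time
Station times: [11.2, 7.5, 6.0]
Max = 11.2 min
Rate = 60 / 11.2
= 5.36 units/hour (bottleneck: 11.2min)


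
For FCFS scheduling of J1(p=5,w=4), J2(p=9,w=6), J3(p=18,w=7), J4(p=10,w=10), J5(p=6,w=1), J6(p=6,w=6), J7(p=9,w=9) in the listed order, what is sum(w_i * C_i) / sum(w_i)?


Completion times:
  J1: C=5, w×C=4×5=20
  J2: C=14, w×C=6×14=84
  J3: C=32, w×C=7×32=224
  J4: C=42, w×C=10×42=420
  J5: C=48, w×C=1×48=48
  J6: C=54, w×C=6×54=324
  J7: C=63, w×C=9×63=567
Sum w×C = 1687
Sum w = 43
Weighted avg = 1687/43
= 39.23


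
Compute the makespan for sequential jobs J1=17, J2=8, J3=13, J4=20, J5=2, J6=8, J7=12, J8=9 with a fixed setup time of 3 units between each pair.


Makespan = Σ processing + (n-1) × setup
= (17 + 8 + 13 + 20 + 2 + 8 + 12 + 9) + (8-1)×3
= 89 + 21
= 110 time units


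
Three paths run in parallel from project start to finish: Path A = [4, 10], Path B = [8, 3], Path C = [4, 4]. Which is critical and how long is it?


Path A: 4 + 10 = 14
Path B: 8 + 3 = 11
Path C: 4 + 4 = 8
Critical path = longest = max(14, 11, 8)
= 14 (Path A)


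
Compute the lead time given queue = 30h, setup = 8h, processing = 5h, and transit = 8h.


Lead time = queue + setup + processing + transit
= 30 + 8 + 5 + 8
= 51 hours


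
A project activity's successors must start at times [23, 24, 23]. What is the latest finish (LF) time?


LF = min of all successor start times
Successors start at: [23, 24, 23]
LF = min(23, 24, 23)
= 23


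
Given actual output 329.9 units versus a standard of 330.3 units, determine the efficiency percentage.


Efficiency = (actual / standard) × 100
= (329.9 / 330.3) × 100
= 99.9%


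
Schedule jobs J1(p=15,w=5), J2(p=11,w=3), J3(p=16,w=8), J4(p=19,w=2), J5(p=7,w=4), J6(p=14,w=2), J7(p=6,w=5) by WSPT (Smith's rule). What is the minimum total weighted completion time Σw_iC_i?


WSPT order (by p/w): J7 → J5 → J3 → J1 → J2 → J6 → J4
  J7: C=6, w·C=5×6=30
  J5: C=13, w·C=4×13=52
  J3: C=29, w·C=8×29=232
  J1: C=44, w·C=5×44=220
  J2: C=55, w·C=3×55=165
  J6: C=69, w·C=2×69=138
  J4: C=88, w·C=2×88=176
Σ w·C = 1013
= 1013


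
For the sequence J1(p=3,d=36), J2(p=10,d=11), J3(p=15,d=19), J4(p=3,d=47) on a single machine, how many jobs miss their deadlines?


Completion vs due date:
  J1: C=3, d=36 → on time
  J2: C=13, d=11 → TARDY
  J3: C=28, d=19 → TARDY
  J4: C=31, d=47 → on time
Tardy jobs: J2, J3
Count = 2


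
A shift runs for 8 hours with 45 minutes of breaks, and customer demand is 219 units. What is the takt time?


Available = 8×60 - 45 = 435 min
Takt time = 435 / 219
= 1.99 min/unit


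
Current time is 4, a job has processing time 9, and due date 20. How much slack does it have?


Slack = due - current_time - processing
= 20 - 4 - 9
= 7


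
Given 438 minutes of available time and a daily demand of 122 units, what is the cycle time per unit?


Cycle time = available time / demand
= 438 / 122
= 3.59 min/unit


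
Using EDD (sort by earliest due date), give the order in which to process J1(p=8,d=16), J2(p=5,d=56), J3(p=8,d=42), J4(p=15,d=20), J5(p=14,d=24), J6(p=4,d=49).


EDD: sort by earliest due date
  J1: d=16, p=8
  J4: d=20, p=15
  J5: d=24, p=14
  J3: d=42, p=8
  J6: d=49, p=4
  J2: d=56, p=5
Order: J1 → J4 → J5 → J3 → J6 → J2


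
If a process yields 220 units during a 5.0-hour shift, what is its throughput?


Throughput = units / time
= 220 / 5.0
= 44.0 units/hour


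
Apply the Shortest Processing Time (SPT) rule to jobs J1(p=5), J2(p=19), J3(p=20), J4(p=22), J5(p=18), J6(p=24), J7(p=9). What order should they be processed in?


SPT: sort by shortest processing time
  J1: p=5
  J7: p=9
  J5: p=18
  J2: p=19
  J3: p=20
  J4: p=22
  J6: p=24
Order: J1 → J7 → J5 → J2 → J3 → J4 → J6


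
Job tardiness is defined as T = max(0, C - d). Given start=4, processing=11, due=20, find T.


Completion = start + processing = 4 + 11 = 15
Tardiness = max(0, C - d) = max(0, 15 - 20)
= max(0, -5)
= 0


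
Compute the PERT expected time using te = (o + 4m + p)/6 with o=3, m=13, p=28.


te = (o + 4m + p) / 6
= (3 + 4×13 + 28) / 6
= (3 + 52 + 28) / 6
= 83 / 6
= 13.83


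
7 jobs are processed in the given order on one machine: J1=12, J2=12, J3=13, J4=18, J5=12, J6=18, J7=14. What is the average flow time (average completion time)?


Completion times:
  J1: completes at 12
  J2: completes at 24
  J3: completes at 37
  J4: completes at 55
  J5: completes at 67
  J6: completes at 85
  J7: completes at 99
Sum = 379
Average = 379/7
= 54.14


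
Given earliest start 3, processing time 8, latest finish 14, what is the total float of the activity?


EF = ES + duration = 3 + 8 = 11
LS = LF - duration = 14 - 8 = 6
Total Float = LF - EF = 14 - 11
(or LS - ES = 6 - 3)
= 3
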